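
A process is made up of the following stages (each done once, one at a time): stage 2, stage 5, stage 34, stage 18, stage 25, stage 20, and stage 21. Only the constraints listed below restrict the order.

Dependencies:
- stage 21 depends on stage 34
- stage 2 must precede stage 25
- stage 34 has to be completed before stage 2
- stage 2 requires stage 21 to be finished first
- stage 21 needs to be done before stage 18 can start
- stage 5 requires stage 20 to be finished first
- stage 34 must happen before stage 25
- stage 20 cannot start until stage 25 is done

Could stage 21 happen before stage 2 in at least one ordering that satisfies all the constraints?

Stage 21 is actually forced before stage 2 by the constraints, so certainly some valid ordering has stage 21 first.

Yes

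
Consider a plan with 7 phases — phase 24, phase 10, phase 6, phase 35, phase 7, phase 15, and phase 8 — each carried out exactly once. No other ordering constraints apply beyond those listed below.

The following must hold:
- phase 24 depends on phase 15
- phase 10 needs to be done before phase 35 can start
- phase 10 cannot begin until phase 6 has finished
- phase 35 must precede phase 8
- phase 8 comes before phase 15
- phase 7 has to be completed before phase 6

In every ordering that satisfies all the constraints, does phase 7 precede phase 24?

Yes

Tracing the constraints gives a chain: phase 7 → phase 6 → phase 10 → phase 35 → phase 8 → phase 15 → phase 24.
That forces phase 7 before phase 24 in every valid schedule.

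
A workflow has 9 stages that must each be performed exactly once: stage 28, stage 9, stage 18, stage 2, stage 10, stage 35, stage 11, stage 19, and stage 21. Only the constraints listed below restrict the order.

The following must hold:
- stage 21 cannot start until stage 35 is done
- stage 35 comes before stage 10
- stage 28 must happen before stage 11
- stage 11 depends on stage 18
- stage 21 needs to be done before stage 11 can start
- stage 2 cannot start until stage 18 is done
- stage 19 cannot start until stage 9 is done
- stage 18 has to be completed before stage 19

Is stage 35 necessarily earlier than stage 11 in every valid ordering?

Yes

There is a constraint chain stage 35 → stage 21 → stage 11.
That forces stage 35 before stage 11 in every valid schedule.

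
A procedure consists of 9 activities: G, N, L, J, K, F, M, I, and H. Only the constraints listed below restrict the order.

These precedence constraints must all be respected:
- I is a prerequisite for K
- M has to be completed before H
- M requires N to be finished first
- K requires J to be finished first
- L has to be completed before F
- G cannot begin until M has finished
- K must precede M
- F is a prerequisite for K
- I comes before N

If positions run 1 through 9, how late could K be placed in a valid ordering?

Every activity that must follow K has to come after it. Tracing all chains starting from K, those activities are: G, M, H — 3 in total.
So at least 3 activities follow K, putting K no later than position 6. That position is achievable by scheduling everything else first.

6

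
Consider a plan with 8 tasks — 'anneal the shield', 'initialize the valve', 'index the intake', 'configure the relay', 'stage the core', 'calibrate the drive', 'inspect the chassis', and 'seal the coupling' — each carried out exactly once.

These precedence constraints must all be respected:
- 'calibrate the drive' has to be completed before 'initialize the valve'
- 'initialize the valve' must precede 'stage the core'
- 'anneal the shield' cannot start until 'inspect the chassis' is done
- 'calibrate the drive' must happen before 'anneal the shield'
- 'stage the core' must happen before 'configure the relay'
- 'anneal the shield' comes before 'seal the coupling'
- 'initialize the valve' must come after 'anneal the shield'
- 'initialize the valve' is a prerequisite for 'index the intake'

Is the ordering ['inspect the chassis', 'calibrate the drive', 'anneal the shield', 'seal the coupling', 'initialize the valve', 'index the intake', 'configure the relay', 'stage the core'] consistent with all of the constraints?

No

In the proposed order, 'configure the relay' appears before 'stage the core'.
Since 'stage the core' is required before 'configure the relay', the ordering is invalid.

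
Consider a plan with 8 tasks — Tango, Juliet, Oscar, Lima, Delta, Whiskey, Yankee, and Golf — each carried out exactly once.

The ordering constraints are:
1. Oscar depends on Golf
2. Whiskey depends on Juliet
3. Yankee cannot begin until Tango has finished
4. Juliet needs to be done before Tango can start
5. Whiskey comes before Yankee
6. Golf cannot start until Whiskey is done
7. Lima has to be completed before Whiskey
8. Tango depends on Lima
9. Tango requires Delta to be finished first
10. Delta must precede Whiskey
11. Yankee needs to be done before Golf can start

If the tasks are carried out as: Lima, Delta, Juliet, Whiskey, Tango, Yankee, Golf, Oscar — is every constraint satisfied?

Yes

Every stated constraint is respected: Lima sits at position 1, ahead of Tango at position 5, and each of the other listed pairs likewise has the predecessor earlier in the sequence.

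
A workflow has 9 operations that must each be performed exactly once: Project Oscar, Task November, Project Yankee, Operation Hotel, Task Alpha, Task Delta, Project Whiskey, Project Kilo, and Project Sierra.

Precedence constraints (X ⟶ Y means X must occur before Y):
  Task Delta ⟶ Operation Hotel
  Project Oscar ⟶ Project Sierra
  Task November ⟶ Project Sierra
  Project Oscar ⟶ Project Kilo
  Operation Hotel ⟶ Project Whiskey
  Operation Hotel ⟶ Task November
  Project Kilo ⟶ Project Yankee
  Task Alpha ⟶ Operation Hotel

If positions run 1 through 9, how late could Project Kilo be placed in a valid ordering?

8

Following the constraints forward from Project Kilo, its only required successor is Project Yankee.
With 1 mandatory successor out of 9 operations total, the latest slot for Project Kilo is 9−1 = 8, and it's reachable by doing all non-successors before Project Kilo.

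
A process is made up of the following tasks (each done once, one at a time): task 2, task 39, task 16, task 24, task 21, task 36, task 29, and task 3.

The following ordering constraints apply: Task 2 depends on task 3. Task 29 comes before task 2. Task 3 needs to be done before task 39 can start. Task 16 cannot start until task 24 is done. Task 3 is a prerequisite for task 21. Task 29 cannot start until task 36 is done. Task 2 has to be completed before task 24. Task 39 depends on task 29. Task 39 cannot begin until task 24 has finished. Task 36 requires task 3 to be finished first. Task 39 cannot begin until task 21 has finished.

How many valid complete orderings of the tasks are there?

11

Only task 3 has no prerequisites, so it must go first.
Systematically extending each partial ordering one task at a time and counting, there are 11 complete orderings.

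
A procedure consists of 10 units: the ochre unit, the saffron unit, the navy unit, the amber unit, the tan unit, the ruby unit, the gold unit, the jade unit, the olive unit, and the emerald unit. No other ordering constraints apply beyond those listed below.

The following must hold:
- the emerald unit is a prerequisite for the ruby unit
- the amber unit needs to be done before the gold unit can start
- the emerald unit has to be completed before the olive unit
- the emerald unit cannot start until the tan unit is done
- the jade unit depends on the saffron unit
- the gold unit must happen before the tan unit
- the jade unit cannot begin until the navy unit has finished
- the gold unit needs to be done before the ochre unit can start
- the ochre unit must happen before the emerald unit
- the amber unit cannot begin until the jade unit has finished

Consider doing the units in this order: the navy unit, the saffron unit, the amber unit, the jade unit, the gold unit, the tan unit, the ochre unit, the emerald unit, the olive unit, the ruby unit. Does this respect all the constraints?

No

The sequence places the amber unit ahead of the jade unit.
Since the jade unit is required before the amber unit, the ordering is invalid.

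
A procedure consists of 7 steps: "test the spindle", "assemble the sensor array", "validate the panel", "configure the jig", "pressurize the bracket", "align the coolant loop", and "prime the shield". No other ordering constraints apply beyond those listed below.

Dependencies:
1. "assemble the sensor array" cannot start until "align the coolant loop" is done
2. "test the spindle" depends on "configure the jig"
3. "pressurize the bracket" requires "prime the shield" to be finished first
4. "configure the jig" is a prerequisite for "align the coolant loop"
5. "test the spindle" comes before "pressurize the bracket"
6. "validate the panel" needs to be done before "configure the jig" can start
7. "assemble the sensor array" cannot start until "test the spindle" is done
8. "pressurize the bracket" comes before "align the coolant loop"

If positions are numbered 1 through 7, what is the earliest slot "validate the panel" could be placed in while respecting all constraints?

1

"validate the panel" has no prerequisites at all, so it can go in position 1.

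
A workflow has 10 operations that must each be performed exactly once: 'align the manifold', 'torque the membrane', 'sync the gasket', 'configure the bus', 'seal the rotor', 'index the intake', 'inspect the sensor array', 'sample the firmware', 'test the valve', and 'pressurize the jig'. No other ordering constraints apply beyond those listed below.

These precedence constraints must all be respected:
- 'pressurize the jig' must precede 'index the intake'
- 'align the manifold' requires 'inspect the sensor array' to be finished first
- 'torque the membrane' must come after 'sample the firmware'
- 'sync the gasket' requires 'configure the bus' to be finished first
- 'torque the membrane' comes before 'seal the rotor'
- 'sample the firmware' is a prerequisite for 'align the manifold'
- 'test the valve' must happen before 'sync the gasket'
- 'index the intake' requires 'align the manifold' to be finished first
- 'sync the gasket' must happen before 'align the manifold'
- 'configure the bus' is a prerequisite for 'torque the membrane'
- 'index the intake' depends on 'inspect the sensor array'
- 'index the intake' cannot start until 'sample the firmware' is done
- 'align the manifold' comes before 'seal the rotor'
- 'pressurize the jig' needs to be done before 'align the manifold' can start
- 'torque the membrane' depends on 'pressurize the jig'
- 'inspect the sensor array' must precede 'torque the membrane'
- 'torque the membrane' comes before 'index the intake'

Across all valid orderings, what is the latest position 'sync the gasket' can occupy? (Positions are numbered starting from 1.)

7

Following every chain forward from 'sync the gasket', the operations that must come later are 'align the manifold', 'seal the rotor', 'index the intake' — 3 of them.
With 3 mandatory successors out of 10 operations total, the latest slot for 'sync the gasket' is 10−3 = 7, and it's reachable by doing all non-successors before 'sync the gasket'.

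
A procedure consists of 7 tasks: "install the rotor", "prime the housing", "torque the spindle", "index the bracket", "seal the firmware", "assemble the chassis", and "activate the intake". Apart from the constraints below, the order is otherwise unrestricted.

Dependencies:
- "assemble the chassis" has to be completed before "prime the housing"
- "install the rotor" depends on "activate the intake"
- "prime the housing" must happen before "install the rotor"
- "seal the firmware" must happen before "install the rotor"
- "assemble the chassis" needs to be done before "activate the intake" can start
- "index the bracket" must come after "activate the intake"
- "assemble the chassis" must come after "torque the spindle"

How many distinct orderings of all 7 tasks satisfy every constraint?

28

The tasks with no prerequisites are "torque the spindle", "seal the firmware"; any of them can be placed first.
Counting all ways to extend the partial order to a total order gives 28.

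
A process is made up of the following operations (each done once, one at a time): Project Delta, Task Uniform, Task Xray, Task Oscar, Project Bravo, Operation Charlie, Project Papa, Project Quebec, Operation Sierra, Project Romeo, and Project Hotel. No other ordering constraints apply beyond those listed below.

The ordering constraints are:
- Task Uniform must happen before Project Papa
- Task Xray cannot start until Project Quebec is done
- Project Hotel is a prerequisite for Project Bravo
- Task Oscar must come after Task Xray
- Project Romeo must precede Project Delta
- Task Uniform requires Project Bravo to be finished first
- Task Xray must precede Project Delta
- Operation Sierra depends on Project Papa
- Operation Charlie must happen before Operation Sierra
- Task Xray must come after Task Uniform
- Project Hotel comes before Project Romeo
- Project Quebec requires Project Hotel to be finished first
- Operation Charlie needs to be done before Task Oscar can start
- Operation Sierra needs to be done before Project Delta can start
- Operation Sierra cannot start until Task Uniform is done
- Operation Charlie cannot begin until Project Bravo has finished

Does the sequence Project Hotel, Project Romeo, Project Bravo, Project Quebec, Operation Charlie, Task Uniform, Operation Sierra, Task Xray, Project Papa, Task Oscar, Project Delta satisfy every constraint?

No

In the proposed order, Operation Sierra appears before Project Papa.
But one of the constraints requires Project Papa before Operation Sierra, so this ordering violates it.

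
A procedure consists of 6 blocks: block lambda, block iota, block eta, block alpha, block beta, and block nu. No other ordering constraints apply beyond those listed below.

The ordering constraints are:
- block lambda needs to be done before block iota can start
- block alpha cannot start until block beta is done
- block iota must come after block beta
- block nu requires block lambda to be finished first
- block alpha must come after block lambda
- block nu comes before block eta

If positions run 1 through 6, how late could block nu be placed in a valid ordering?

The only block forced after block nu (directly or by a chain) is block eta.
So at least 1 block follows block nu, putting block nu no later than position 5. That position is achievable by scheduling everything else first.

5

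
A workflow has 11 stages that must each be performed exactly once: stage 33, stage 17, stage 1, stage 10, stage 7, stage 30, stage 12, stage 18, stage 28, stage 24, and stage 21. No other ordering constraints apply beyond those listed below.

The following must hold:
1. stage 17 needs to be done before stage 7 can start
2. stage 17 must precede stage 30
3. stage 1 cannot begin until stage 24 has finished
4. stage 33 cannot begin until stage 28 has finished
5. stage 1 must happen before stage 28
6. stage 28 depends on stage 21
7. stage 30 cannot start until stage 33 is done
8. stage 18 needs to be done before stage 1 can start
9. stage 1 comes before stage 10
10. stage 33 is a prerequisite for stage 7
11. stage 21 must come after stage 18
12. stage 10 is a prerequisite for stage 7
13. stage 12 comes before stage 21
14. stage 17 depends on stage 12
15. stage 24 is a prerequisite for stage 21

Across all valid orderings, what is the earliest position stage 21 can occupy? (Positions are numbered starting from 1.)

4

Working backwards through the constraints from stage 21, its full set of required predecessors is stage 12, stage 18, stage 24 — 3 of them.
With 3 mandatory predecessors, the earliest stage 21 can sit is position 3+1 = 4, and placing just those 3 first achieves it.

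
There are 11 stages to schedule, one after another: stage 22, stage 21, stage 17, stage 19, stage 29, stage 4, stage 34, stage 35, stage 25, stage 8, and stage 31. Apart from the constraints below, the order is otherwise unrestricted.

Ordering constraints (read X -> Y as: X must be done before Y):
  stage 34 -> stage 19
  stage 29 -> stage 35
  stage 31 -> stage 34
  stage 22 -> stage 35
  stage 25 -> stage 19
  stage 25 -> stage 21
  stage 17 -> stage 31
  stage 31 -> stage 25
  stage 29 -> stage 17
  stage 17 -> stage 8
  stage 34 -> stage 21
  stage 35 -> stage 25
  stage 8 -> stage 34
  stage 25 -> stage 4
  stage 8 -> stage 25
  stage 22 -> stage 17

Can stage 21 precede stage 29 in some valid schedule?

No

Following stage 29 → stage 35 → stage 25 → stage 21, stage 29 must precede stage 21 in every valid ordering.
So no valid ordering can have stage 21 before stage 29.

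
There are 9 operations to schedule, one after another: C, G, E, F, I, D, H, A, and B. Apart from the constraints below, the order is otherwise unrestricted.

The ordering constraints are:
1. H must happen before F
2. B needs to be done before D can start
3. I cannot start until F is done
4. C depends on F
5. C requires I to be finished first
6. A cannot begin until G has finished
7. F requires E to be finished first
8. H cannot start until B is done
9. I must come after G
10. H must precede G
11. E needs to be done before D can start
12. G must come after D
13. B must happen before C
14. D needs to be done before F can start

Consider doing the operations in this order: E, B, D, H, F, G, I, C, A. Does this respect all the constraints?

Yes

Going through the constraints one by one, each required predecessor appears earlier in the sequence than its dependent — e.g. B (position 2) is before C (position 8), as required.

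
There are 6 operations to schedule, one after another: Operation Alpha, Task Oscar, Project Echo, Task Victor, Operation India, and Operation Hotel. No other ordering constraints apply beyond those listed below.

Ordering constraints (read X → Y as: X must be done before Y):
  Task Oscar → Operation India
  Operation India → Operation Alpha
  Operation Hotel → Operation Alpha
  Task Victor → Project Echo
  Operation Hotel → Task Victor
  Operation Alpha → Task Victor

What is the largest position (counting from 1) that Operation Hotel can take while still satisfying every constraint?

3

Following every chain forward from Operation Hotel, the operations that must come later are Operation Alpha, Project Echo, Task Victor — 3 of them.
With 3 mandatory successors out of 6 operations total, the latest slot for Operation Hotel is 6−3 = 3, and it's reachable by doing all non-successors before Operation Hotel.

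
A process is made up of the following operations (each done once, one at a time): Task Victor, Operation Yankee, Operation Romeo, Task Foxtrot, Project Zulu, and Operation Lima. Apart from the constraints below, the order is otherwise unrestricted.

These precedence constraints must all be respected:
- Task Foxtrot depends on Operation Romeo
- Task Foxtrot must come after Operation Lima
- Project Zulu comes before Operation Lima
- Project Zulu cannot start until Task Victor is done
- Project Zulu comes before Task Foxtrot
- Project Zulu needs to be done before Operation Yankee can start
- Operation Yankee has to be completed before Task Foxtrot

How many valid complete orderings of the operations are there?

10

2 operations have no prerequisites (Task Victor, Operation Romeo), so any of them could come first.
Systematically extending each partial ordering one operation at a time and counting, there are 10 complete orderings.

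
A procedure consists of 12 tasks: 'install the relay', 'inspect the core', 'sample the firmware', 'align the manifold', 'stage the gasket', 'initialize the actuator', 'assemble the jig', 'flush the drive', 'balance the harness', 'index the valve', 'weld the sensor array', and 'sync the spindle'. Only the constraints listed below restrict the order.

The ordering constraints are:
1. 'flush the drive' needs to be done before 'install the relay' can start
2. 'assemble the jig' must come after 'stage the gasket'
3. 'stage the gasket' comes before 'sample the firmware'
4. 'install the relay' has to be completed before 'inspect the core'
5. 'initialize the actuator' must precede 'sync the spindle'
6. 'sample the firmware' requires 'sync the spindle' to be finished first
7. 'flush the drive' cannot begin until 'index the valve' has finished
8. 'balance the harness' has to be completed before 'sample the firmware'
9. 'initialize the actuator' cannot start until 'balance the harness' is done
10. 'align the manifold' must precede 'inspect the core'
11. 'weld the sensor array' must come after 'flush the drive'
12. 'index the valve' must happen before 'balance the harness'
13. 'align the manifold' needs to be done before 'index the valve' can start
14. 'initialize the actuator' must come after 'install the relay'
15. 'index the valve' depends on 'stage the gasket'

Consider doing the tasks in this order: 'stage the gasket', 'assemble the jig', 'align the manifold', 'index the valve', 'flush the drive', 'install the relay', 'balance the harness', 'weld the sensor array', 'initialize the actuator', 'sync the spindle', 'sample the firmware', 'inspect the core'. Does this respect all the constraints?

Going through the constraints one by one, each required predecessor appears earlier in the sequence than its dependent — e.g. 'stage the gasket' (position 1) is before 'sample the firmware' (position 11), as required.

Yes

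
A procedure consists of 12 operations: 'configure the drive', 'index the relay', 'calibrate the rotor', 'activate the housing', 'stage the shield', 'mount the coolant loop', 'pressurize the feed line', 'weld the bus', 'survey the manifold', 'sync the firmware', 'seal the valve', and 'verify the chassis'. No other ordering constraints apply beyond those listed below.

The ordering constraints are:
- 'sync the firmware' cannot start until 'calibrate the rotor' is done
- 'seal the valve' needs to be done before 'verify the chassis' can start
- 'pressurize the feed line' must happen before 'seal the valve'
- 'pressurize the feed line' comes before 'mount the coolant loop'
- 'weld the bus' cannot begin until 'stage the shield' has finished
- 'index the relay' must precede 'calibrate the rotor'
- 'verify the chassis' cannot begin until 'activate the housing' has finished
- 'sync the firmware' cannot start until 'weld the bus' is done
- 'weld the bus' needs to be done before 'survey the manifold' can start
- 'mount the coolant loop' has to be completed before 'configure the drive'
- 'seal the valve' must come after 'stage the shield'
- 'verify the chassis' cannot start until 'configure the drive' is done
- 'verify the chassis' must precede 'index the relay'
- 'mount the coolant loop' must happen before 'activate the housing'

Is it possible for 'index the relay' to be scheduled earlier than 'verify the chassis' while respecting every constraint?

No

There is a dependency chain 'verify the chassis' → 'index the relay', so 'index the relay' always comes after 'verify the chassis'.
Hence 'index the relay' can never be scheduled before 'verify the chassis'.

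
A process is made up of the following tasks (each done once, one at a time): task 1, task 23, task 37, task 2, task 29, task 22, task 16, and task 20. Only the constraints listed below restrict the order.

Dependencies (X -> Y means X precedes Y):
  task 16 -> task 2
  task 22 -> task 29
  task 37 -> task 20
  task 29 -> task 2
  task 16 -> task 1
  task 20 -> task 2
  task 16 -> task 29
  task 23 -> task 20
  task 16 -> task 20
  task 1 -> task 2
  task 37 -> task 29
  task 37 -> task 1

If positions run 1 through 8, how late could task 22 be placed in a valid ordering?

Following every chain forward from task 22, the tasks that must come later are task 2, task 29 — 2 of them.
So at least 2 tasks follow task 22, putting task 22 no later than position 6. That position is achievable by scheduling everything else first.

6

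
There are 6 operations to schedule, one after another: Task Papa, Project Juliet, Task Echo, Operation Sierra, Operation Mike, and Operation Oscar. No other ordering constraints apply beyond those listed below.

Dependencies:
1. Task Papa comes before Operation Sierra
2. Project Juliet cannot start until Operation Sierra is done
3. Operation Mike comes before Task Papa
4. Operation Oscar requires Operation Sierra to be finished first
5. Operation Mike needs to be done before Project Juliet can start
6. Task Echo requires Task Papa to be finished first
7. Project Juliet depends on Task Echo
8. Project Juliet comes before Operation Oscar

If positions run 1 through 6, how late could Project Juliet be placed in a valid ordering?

Following the constraints forward from Project Juliet, its only required successor is Operation Oscar.
So at least 1 operation follows Project Juliet, putting Project Juliet no later than position 5. That position is achievable by scheduling everything else first.

5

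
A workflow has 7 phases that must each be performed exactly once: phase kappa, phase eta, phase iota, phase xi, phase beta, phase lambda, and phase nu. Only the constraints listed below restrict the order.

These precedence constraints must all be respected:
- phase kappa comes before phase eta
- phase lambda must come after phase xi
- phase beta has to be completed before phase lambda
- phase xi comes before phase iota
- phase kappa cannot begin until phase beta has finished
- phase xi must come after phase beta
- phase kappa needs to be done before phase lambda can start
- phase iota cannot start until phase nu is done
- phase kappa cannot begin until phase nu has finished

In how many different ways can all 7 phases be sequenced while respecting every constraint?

40

2 phases have no prerequisites (phase beta, phase nu), so any of them could come first.
Counting all ways to extend the partial order to a total order gives 40.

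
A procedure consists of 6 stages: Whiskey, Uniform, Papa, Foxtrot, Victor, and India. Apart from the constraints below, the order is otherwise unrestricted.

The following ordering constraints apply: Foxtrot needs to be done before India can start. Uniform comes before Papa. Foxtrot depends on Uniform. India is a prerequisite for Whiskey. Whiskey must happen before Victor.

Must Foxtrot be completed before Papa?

Nothing in the constraints links Foxtrot and Papa; they are unordered relative to each other.
There exist valid orderings with Papa before Foxtrot, so Foxtrot is not required to come first.

No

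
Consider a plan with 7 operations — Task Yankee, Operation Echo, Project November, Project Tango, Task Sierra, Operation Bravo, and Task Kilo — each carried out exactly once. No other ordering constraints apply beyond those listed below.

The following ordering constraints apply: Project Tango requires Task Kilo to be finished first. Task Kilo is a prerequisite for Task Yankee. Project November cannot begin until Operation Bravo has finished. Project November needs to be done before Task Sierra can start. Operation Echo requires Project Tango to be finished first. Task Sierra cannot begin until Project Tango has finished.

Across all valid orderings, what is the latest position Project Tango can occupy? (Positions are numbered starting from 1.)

5

The operations that are forced after Project Tango, directly or by a chain of constraints, are Operation Echo, Task Sierra. That's 2 operations.
With 2 mandatory successors out of 7 operations total, the latest slot for Project Tango is 7−2 = 5, and it's reachable by doing all non-successors before Project Tango.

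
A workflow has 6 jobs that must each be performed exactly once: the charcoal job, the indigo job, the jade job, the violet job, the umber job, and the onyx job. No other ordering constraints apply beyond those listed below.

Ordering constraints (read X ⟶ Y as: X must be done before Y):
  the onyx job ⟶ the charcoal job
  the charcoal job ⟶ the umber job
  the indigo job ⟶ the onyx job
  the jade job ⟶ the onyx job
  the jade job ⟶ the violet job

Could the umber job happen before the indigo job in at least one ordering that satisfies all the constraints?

There is a dependency chain the indigo job → the onyx job → the charcoal job → the umber job, so the umber job always comes after the indigo job.
So no valid ordering can have the umber job before the indigo job.

No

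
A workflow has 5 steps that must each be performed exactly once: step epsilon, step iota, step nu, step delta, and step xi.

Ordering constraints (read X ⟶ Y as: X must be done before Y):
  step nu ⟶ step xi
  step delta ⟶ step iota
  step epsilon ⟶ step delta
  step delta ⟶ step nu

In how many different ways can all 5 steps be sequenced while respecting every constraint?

Only step epsilon has no prerequisites, so it must go first.
Systematically extending each partial ordering one step at a time and counting, there are 3 complete orderings.

3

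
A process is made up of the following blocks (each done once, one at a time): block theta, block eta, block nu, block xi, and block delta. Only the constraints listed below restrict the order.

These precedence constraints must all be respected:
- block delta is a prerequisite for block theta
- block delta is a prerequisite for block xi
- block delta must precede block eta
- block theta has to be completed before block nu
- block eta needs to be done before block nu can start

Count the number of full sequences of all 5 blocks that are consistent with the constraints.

8

Block delta is the only block with nothing required before it, so every ordering starts there.
Systematically extending each partial ordering one block at a time and counting, there are 8 complete orderings.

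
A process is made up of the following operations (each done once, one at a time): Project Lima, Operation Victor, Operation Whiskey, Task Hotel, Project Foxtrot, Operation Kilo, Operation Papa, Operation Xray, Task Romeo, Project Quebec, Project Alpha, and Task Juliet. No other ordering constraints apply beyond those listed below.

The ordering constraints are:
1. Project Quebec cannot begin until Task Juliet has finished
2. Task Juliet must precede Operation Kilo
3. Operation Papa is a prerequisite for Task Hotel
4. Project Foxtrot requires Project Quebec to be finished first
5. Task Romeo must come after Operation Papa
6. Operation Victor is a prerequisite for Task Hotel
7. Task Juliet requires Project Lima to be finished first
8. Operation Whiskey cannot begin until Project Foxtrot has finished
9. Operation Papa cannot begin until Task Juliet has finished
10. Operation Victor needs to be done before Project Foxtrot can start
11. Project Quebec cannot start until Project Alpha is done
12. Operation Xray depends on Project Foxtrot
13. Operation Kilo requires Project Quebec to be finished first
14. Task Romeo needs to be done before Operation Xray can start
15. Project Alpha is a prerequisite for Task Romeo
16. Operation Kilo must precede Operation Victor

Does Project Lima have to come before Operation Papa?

Yes

There is a constraint chain Project Lima → Task Juliet → Operation Papa.
Hence Project Lima necessarily comes before Operation Papa.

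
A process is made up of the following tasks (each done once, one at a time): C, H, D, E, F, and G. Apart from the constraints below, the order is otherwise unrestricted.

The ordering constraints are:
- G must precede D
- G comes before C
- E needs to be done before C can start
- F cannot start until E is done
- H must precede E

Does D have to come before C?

No

Nothing in the constraints links D and C; they are unordered relative to each other.
There exist valid orderings with C before D, so D is not required to come first.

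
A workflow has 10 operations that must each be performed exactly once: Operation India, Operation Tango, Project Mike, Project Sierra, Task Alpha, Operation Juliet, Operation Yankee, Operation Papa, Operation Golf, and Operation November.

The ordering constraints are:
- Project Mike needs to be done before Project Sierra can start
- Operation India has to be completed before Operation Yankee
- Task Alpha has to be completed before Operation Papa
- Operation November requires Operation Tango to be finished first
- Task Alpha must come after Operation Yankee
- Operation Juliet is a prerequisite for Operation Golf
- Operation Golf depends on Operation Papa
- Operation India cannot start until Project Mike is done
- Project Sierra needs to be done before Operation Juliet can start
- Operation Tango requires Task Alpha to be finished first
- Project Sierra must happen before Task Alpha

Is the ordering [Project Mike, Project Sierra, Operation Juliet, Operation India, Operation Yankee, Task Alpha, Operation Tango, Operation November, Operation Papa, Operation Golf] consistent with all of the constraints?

Going through the constraints one by one, each required predecessor appears earlier in the sequence than its dependent — e.g. Operation Juliet (position 3) is before Operation Golf (position 10), as required.

Yes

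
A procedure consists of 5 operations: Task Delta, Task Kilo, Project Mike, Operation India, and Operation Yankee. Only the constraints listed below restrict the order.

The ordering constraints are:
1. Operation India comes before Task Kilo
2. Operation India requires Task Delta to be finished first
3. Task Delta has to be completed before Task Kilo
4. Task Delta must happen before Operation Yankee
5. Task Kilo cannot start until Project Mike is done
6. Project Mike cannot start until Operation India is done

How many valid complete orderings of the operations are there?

Task Delta is the only operation with nothing required before it, so every ordering starts there.
Enumerating by repeatedly choosing an available operation (one whose prerequisites are all placed) gives 4 distinct complete orderings.

4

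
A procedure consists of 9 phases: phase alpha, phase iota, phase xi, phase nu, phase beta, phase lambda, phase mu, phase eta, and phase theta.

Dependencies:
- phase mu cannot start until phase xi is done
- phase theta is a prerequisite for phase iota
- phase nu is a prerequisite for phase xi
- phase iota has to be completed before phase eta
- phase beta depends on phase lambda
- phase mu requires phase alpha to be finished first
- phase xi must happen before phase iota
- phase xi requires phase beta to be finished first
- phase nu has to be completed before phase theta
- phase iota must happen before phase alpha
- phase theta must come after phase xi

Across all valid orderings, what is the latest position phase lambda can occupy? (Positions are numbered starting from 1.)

2

The phases that are forced after phase lambda, directly or by a chain of constraints, are phase alpha, phase iota, phase xi, phase beta, phase mu, phase eta, phase theta. That's 7 phases.
With 7 mandatory successors out of 9 phases total, the latest slot for phase lambda is 9−7 = 2, and it's reachable by doing all non-successors before phase lambda.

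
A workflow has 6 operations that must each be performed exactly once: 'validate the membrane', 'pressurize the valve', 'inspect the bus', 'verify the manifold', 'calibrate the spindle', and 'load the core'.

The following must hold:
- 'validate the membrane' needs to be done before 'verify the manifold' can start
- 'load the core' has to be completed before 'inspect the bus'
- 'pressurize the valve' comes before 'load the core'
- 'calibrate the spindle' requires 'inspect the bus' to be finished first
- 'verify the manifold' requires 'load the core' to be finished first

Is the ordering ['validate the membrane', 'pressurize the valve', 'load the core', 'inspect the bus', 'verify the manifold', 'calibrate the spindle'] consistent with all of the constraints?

Checking each listed constraint against this order: for instance, 'validate the membrane' is in position 1 and 'verify the manifold' in position 5, so that constraint holds — and the remaining constraints check out the same way.

Yes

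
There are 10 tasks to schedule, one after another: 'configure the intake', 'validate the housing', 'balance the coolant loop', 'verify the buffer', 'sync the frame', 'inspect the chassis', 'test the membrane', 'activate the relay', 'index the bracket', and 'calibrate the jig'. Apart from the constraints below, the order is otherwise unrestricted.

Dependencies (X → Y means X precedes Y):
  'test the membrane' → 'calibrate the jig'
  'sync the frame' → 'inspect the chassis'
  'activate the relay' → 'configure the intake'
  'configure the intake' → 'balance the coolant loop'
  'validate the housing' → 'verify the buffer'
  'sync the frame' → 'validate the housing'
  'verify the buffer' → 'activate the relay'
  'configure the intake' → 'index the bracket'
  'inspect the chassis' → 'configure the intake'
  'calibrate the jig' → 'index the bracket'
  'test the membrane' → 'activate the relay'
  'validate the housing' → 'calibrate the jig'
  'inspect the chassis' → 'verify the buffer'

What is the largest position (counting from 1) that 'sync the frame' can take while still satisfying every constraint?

Following every chain forward from 'sync the frame', the tasks that must come later are 'configure the intake', 'validate the housing', 'balance the coolant loop', 'verify the buffer', 'inspect the chassis', 'activate the relay', 'index the bracket', 'calibrate the jig' — 8 of them.
So at least 8 tasks follow 'sync the frame', putting 'sync the frame' no later than position 2. That position is achievable by scheduling everything else first.

2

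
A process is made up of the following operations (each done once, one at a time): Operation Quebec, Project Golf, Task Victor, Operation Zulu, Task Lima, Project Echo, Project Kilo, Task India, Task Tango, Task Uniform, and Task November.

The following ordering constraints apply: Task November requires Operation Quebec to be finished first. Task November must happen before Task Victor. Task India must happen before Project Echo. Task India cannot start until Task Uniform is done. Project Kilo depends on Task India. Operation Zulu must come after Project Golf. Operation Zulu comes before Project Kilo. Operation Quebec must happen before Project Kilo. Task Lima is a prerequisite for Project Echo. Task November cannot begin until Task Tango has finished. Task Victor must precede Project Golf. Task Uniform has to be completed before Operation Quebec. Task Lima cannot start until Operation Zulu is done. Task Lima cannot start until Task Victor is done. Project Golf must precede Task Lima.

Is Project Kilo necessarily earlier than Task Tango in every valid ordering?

No

There is a chain Task Tango → Task November → Task Victor → Project Golf → Operation Zulu → Project Kilo, which puts Task Tango before Project Kilo.
So Project Kilo never precedes Task Tango.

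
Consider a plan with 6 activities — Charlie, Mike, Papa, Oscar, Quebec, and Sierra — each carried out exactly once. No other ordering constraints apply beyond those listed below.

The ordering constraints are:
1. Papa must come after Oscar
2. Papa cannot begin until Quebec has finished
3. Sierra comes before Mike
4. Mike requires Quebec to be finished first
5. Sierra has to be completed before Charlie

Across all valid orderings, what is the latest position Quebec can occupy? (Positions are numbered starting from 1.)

4

Every activity that must follow Quebec has to come after it. Tracing all chains starting from Quebec, those activities are: Mike, Papa — 2 in total.
With 2 mandatory successors out of 6 activities total, the latest slot for Quebec is 6−2 = 4, and it's reachable by doing all non-successors before Quebec.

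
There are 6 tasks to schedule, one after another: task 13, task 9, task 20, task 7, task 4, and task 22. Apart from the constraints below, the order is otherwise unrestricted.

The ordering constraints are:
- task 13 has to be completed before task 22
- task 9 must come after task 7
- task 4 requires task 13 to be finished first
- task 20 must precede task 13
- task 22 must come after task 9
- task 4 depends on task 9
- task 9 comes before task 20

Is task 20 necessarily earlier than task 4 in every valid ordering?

Yes

Following the dependencies: task 20 → task 13 → task 4.
So task 20 must precede task 4 in any valid ordering.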